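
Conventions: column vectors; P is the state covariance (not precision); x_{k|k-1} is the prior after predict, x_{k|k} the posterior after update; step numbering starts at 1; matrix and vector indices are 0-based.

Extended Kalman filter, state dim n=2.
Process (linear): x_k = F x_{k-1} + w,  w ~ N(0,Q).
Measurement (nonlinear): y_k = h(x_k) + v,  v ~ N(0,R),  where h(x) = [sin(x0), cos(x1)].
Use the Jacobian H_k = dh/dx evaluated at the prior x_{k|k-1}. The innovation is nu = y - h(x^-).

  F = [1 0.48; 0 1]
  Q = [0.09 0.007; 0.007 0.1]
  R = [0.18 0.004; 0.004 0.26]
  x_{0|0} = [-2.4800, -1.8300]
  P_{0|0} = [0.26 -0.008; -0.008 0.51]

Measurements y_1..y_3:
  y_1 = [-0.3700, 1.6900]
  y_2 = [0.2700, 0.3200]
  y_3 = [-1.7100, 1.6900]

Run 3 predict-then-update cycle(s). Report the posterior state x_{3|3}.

x_post = [-2.2066, 0.2051]

step 1: x^-=[-3.3584, -1.8300]  P^-=[0.4598 0.2438; 0.2438 0.6100]  H_jac=[-0.9766 0.0000; 0.0000 0.9666]  S=[0.6185 -0.2261; -0.2261 0.8299]  K=[-0.6910 0.0957; -0.1390 0.6726]  nu=[-0.5851, 1.9463]  x^+=[-2.7679, -0.4396]  P^+=[0.1270 0.0229; 0.0229 0.1803]
step 2: x^-=[-2.9789, -0.4396]  P^-=[0.2805 0.1164; 0.1164 0.2803]  H_jac=[-0.9868 0.0000; 0.0000 0.4256]  S=[0.4531 -0.0449; -0.0449 0.3108]  K=[-0.6037 0.0722; -0.2187 0.3523]  nu=[0.4320, -0.5849]  x^+=[-3.2819, -0.7401]  P^+=[0.1098 0.0385; 0.0385 0.2132]
step 3: x^-=[-3.6372, -0.7401]  P^-=[0.2859 0.1478; 0.1478 0.3132]  H_jac=[-0.8797 0.0000; 0.0000 0.6744]  S=[0.4012 -0.0837; -0.0837 0.4024]  K=[-0.6012 0.1227; -0.2243 0.4782]  nu=[-2.1856, 0.9516]  x^+=[-2.2066, 0.2051]  P^+=[0.1225 0.0437; 0.0437 0.1830]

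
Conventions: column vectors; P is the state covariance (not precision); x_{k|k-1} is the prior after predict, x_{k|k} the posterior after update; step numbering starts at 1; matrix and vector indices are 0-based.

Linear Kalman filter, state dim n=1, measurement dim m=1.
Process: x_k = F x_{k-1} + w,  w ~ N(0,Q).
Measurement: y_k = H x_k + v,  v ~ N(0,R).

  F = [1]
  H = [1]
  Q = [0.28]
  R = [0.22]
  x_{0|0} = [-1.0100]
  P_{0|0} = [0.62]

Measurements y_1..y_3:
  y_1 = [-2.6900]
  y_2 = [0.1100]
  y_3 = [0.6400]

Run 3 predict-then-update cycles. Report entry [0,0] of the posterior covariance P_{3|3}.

P_post[0,0] = 0.1454

step 1: x^-=[-1.0100]  P^-=[0.9000]  S=[1.1200]  K=[0.8036]  nu=[-1.6800]  x^+=[-2.3600]  P^+=[0.1768]
step 2: x^-=[-2.3600]  P^-=[0.4568]  S=[0.6768]  K=[0.6749]  nu=[2.4700]  x^+=[-0.6929]  P^+=[0.1485]
step 3: x^-=[-0.6929]  P^-=[0.4285]  S=[0.6485]  K=[0.6607]  nu=[1.3329]  x^+=[0.1878]  P^+=[0.1454]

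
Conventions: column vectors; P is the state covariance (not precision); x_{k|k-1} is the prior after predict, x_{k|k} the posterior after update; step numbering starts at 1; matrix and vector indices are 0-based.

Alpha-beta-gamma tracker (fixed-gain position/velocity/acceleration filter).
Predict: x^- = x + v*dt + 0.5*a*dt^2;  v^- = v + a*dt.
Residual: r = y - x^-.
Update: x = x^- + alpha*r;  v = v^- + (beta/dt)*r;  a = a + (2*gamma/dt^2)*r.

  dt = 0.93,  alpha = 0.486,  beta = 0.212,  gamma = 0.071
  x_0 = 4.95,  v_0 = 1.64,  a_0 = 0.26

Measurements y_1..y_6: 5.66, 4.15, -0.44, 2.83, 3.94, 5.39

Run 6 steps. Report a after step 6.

a_post = 0.4040

step 1: x_pred=6.5876  r=-0.9276  x^+=6.1368  v^+=1.6703  a^+=0.1077
step 2: x_pred=7.7368  r=-3.5868  x^+=5.9936  v^+=0.9529  a^+=-0.4812
step 3: x_pred=6.6717  r=-7.1117  x^+=3.2154  v^+=-1.1158  a^+=-1.6488
step 4: x_pred=1.4647  r=1.3653  x^+=2.1282  v^+=-2.3379  a^+=-1.4246
step 5: x_pred=-0.6621  r=4.6021  x^+=1.5745  v^+=-2.6138  a^+=-0.6690
step 6: x_pred=-1.1456  r=6.5356  x^+=2.0307  v^+=-1.7461  a^+=0.4040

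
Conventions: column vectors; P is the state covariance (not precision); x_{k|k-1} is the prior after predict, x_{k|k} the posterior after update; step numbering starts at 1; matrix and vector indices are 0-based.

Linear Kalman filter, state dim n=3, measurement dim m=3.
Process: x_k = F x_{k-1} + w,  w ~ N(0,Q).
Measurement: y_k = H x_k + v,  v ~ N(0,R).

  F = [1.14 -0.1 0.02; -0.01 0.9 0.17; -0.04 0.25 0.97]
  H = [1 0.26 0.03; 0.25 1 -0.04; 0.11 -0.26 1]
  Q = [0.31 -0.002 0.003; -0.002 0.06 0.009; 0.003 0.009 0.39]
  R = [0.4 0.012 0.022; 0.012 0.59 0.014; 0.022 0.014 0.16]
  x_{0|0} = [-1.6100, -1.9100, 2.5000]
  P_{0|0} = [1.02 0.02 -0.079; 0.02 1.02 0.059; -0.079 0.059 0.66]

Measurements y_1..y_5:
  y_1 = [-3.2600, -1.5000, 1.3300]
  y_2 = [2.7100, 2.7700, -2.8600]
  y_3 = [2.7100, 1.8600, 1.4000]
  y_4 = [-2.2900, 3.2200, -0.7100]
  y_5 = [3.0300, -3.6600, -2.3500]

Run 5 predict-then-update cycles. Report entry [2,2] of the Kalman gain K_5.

step 1: x^-=[-1.5944, -1.2779, 2.0119]  P^-=[1.6377 -0.0979 -0.1432; -0.0979 0.9233 0.4023; -0.1432 0.4023 1.1107]  S=[2.0479 0.5684 0.1535; 0.5684 1.5392 0.1415; 0.1535 0.1415 1.1179]  K=[0.8136 -0.0902 -0.0445; -0.0975 0.6028 0.0726; -0.1161 0.1712 0.8802]  nu=[-1.3937, 0.2570, -0.8388]  x^+=[-2.7141, -1.0480, 1.4794]  P^+=[0.3609 -0.1370 -0.0658; -0.1370 0.3952 0.1357; -0.0658 0.1357 0.1832]
step 2: x^-=[-2.9597, -0.6646, 1.2815]  P^-=[0.8108 -0.1943 -0.1446; -0.1943 0.4297 0.2589; -0.1446 0.2589 0.6613]  S=[1.1347 0.1284 0.0672; 0.1284 0.9564 0.1155; 0.0672 0.1155 0.7049]  K=[0.6775 -0.0689 -0.0602; -0.1174 0.3882 0.1261; -0.1125 0.1225 0.8108]  nu=[5.8041, 4.2258, -3.9888]  x^+=[0.9215, -0.2084, -2.0880]  P^+=[0.2993 -0.1105 -0.0573; -0.1105 0.2611 0.1031; -0.0573 0.1031 0.1621]
step 3: x^-=[1.0296, -0.5518, -2.1143]  P^-=[0.7238 -0.1528 -0.1188; -0.1528 0.3099 0.1942; -0.1188 0.1942 0.6159]  S=[1.0618 0.1177 0.0643; 0.1177 0.8566 0.0888; 0.0643 0.0888 0.6873]  K=[0.6492 -0.0452 -0.0541; -0.1037 0.3110 0.1103; -0.1060 0.0947 0.8014]  nu=[1.8872, 2.0698, 3.2576]  x^+=[1.9851, 0.2555, 0.4923]  P^+=[0.2835 -0.0925 -0.0503; -0.0925 0.2103 0.0846; -0.0503 0.0846 0.1547]
step 4: x^-=[2.2473, 0.2938, 0.4620]  P^-=[0.6991 -0.1283 -0.1022; -0.1283 0.2626 0.1638; -0.1022 0.1638 0.5960]  S=[1.0471 0.1242 0.0675; 0.1242 0.8220 0.0757; 0.0675 0.0757 0.6819]  K=[0.6396 -0.0307 -0.0481; -0.0918 0.2773 0.0977; -0.1008 0.0810 0.7961]  nu=[-4.6276, 2.3829, -1.3429]  x^+=[-0.7212, 1.2484, 0.0526]  P^+=[0.2772 -0.0823 -0.0459; -0.0823 0.1874 0.0753; -0.0459 0.0753 0.1509]
step 5: x^-=[-0.9459, 1.1397, 0.3920]  P^-=[0.6885 -0.1148 -0.0928; -0.1148 0.2409 0.1490; -0.0928 0.1490 0.5859]  S=[1.0424 0.1297 0.0700; 0.1297 0.8074 0.0695; 0.0700 0.0695 0.6791]  K=[0.6350 -0.0226 -0.0444; -0.0844 0.2612 0.0906; -0.0976 0.0742 0.7930]  nu=[3.6678, -4.5476, -2.3416]  x^+=[1.5900, -0.5695, -2.1604]  P^+=[0.2740 -0.0766 -0.0435; -0.0766 0.1763 0.0706; -0.0435 0.0706 0.1489]

K[2,2] = 0.7930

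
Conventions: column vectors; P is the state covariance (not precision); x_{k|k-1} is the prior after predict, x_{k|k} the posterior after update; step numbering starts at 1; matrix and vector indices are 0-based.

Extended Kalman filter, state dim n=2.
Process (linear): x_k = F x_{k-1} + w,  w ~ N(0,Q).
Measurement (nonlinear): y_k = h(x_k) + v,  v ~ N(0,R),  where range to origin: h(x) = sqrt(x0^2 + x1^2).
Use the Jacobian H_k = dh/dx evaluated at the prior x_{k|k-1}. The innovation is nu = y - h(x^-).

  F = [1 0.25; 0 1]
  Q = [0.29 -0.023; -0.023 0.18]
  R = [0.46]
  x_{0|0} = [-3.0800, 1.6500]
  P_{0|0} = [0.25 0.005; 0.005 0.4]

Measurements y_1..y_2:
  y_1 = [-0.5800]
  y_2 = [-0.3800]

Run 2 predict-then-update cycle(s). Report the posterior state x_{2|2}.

step 1: x^-=[-2.6675, 1.6500]  P^-=[0.5675 0.0820; 0.0820 0.5800]  H_jac=[-0.8505 0.5261]  S=[0.9576]  K=[-0.4590; 0.2458]  nu=[-3.7166]  x^+=[-0.9617, 0.7365]  P^+=[0.3658 0.1900; 0.1900 0.5221]
step 2: x^-=[-0.7776, 0.7365]  P^-=[0.7834 0.2976; 0.2976 0.7021]  H_jac=[-0.7261 0.6876]  S=[0.9079]  K=[-0.4012; 0.2938]  nu=[-1.4510]  x^+=[-0.1955, 0.3101]  P^+=[0.6373 0.4046; 0.4046 0.6238]

x_post = [-0.1955, 0.3101]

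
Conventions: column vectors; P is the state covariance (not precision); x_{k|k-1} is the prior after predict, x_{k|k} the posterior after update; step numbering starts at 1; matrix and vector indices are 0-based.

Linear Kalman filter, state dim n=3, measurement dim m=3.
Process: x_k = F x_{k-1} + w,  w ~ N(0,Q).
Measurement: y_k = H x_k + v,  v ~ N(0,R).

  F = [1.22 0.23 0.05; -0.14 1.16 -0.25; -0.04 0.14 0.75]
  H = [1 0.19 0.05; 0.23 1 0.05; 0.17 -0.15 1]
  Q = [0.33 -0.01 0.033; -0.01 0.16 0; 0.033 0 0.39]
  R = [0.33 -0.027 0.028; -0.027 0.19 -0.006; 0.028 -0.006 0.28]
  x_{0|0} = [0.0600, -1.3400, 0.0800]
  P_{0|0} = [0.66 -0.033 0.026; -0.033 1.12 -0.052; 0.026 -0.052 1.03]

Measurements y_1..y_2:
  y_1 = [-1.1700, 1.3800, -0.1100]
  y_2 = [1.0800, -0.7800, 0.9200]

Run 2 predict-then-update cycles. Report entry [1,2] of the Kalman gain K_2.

step 1: x^-=[-0.2310, -1.5828, -0.1300]  P^-=[1.3576 0.1094 0.0846; 0.1094 1.7871 -0.0513; 0.0846 -0.0513 0.9803]  S=[1.8037 0.7436 0.3199; 0.7436 2.0985 -0.1878; 0.3199 -0.1878 1.3783]  K=[0.7942 -0.0765 0.0221; -0.1087 0.8945 -0.0710; -0.1169 0.1186 0.7705]  nu=[-0.6318, 3.0224, -0.1781]  x^+=[-0.9678, 1.2022, 0.1651]  P^+=[0.2855 -0.1000 -0.0347; -0.1000 0.1954 0.0180; -0.0347 0.0180 0.2204]
step 2: x^-=[-0.8960, 1.4887, 0.3308]  P^-=[0.7059 -0.1369 -0.0109; -0.1369 0.4620 0.0170; -0.0109 0.0170 0.5252]  S=[1.0011 0.0819 0.1693; 0.0819 0.6291 -0.0258; 0.1693 -0.0258 0.8342]  K=[0.6799 -0.0483 0.0159; -0.0968 0.6962 -0.0495; -0.0995 0.1042 0.6478]  nu=[1.6766, -2.0792, 0.9648]  x^+=[0.3595, -0.1689, 0.5723]  P^+=[0.2432 -0.0821 -0.0299; -0.0821 0.1533 0.0162; -0.0299 0.0162 0.1855]

K[1,2] = -0.0495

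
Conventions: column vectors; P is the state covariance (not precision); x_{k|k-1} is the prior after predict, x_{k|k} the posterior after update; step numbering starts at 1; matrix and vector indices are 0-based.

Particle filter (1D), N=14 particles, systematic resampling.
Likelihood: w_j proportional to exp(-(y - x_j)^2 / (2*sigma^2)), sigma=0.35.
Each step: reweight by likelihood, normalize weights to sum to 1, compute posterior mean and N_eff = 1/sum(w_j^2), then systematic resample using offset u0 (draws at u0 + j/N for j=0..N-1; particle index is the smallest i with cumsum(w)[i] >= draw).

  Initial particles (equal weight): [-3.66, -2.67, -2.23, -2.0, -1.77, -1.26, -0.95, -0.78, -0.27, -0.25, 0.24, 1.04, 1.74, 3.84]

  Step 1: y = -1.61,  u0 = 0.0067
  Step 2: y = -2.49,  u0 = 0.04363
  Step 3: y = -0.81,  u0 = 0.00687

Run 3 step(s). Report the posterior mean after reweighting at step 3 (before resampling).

step 1: w=[0.0000, 0.0041, 0.0835, 0.2156, 0.3612, 0.2432, 0.0678, 0.0241, 0.0003, 0.0002, 0.0000, 0.0000, 0.0000, 0.0000]  mean=-1.6575  Neff=4.0274  idx=[2, 2, 3, 3, 3, 4, 4, 4, 4, 4, 5, 5, 5, 6]
step 2: w=[0.2333, 0.2333, 0.1154, 0.1154, 0.1154, 0.0371, 0.0371, 0.0371, 0.0371, 0.0371, 0.0006, 0.0006, 0.0006, 0.0000]  mean=-2.0633  Neff=6.4234  idx=[0, 0, 0, 1, 1, 1, 2, 2, 3, 3, 4, 5, 7, 9]
step 3: w=[0.0031, 0.0031, 0.0031, 0.0031, 0.0031, 0.0031, 0.0356, 0.0356, 0.0356, 0.0356, 0.0356, 0.2679, 0.2679, 0.2679]  mean=-1.8194  Neff=4.5115  idx=[2, 7, 9, 11, 11, 11, 11, 12, 12, 12, 12, 13, 13, 13]

post_mean = -1.8194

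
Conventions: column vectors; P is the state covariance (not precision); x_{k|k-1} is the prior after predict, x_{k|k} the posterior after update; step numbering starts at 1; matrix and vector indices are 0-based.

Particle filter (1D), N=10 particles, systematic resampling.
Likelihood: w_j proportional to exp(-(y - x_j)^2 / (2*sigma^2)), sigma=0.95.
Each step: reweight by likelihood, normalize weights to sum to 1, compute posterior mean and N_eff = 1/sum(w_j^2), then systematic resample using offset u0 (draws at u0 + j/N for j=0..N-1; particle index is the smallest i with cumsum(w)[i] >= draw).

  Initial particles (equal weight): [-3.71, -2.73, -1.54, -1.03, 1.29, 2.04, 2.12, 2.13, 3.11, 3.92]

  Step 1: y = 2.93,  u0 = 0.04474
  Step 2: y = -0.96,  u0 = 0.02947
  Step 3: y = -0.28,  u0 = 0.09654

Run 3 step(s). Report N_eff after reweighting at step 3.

N_eff = 7.9689

step 1: w=[0.0000, 0.0000, 0.0000, 0.0000, 0.0588, 0.1683, 0.1815, 0.1831, 0.2564, 0.1517]  mean=2.5863  Neff=5.3460  idx=[4, 5, 6, 6, 7, 7, 8, 8, 8, 9]
step 2: w=[0.6863, 0.0775, 0.0592, 0.0592, 0.0572, 0.0572, 0.0012, 0.0012, 0.0012, 0.0000]  mean=1.5488  Neff=2.0385  idx=[0, 0, 0, 0, 0, 0, 0, 1, 3, 4]
step 3: w=[0.1330, 0.1330, 0.1330, 0.1330, 0.1330, 0.1330, 0.1330, 0.0264, 0.0214, 0.0209]  mean=1.3451  Neff=7.9689  idx=[0, 1, 2, 2, 3, 4, 5, 5, 6, 9]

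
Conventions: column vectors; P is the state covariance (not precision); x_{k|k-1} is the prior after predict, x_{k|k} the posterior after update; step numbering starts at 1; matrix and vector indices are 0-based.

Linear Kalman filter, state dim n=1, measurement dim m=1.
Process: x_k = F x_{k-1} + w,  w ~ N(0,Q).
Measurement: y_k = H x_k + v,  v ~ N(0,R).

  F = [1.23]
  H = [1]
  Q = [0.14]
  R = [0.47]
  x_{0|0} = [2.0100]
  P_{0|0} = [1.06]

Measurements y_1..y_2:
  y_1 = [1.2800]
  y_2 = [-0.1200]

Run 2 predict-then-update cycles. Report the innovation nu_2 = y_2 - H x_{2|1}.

innov = [-2.0058]

step 1: x^-=[2.4723]  P^-=[1.7437]  S=[2.2137]  K=[0.7877]  nu=[-1.1923]  x^+=[1.5331]  P^+=[0.3702]
step 2: x^-=[1.8858]  P^-=[0.7001]  S=[1.1701]  K=[0.5983]  nu=[-2.0058]  x^+=[0.6857]  P^+=[0.2812]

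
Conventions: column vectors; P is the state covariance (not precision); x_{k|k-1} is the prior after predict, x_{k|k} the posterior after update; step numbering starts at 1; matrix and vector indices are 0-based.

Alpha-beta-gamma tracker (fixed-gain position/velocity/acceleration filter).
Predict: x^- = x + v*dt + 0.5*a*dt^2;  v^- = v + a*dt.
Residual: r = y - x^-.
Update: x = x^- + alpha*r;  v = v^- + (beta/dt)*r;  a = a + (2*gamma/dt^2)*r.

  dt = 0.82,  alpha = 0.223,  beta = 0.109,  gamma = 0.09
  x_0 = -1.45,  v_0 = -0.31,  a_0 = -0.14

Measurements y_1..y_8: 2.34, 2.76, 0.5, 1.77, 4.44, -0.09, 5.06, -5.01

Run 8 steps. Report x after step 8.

x_post = 4.1286

step 1: x_pred=-1.7513  r=4.0913  x^+=-0.8389  v^+=0.1190  a^+=0.9552
step 2: x_pred=-0.4202  r=3.1802  x^+=0.2890  v^+=1.3251  a^+=1.8065
step 3: x_pred=1.9829  r=-1.4829  x^+=1.6522  v^+=2.6093  a^+=1.4096
step 4: x_pred=4.2657  r=-2.4957  x^+=3.7092  v^+=3.4334  a^+=0.7415
step 5: x_pred=6.7739  r=-2.3339  x^+=6.2534  v^+=3.7312  a^+=0.1167
step 6: x_pred=9.3522  r=-9.4422  x^+=7.2466  v^+=2.5717  a^+=-2.4110
step 7: x_pred=8.5448  r=-3.4848  x^+=7.7677  v^+=0.1315  a^+=-3.3438
step 8: x_pred=6.7514  r=-11.7614  x^+=4.1286  v^+=-4.1738  a^+=-6.4923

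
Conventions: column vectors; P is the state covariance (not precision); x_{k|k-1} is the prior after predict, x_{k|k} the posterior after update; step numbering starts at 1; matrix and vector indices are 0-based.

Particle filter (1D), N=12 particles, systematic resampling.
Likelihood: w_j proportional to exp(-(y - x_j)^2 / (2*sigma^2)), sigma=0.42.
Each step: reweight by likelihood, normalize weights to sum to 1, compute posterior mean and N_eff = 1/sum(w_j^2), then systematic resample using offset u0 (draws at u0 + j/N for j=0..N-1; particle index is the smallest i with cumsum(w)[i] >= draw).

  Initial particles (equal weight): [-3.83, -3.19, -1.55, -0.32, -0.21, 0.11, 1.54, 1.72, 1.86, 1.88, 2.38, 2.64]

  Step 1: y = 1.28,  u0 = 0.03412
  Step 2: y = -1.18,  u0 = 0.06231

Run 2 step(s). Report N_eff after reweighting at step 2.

step 1: w=[0.0000, 0.0000, 0.0000, 0.0003, 0.0008, 0.0093, 0.3736, 0.2614, 0.1744, 0.1631, 0.0147, 0.0024]  mean=1.6978  Neff=3.7706  idx=[6, 6, 6, 6, 6, 7, 7, 7, 8, 8, 9, 9]
step 2: w=[0.1927, 0.1927, 0.1927, 0.1927, 0.1927, 0.0110, 0.0110, 0.0110, 0.0010, 0.0010, 0.0007, 0.0007]  mean=1.5471  Neff=5.3745  idx=[0, 0, 1, 1, 2, 2, 2, 3, 3, 4, 4, 6]

N_eff = 5.3745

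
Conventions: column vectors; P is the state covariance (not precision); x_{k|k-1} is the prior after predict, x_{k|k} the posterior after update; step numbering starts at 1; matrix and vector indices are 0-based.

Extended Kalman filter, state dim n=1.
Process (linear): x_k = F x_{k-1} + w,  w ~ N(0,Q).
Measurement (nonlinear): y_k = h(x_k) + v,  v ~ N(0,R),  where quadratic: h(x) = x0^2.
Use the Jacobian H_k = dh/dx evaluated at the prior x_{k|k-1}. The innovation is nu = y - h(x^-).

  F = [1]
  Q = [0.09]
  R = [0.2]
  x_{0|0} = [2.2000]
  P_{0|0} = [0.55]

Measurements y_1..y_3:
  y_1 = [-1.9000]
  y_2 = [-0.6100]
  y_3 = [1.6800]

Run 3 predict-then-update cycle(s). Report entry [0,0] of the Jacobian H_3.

step 1: x^-=[2.2000]  P^-=[0.6400]  H_jac=[4.4000]  S=[12.5904]  K=[0.2237]  nu=[-6.7400]  x^+=[0.6925]  P^+=[0.0102]
step 2: x^-=[0.6925]  P^-=[0.1002]  H_jac=[1.3850]  S=[0.3922]  K=[0.3538]  nu=[-1.0896]  x^+=[0.3070]  P^+=[0.0511]
step 3: x^-=[0.3070]  P^-=[0.1411]  H_jac=[0.6141]  S=[0.2532]  K=[0.3422]  nu=[1.5857]  x^+=[0.8496]  P^+=[0.1114]

H_jac[0,0] = 0.6141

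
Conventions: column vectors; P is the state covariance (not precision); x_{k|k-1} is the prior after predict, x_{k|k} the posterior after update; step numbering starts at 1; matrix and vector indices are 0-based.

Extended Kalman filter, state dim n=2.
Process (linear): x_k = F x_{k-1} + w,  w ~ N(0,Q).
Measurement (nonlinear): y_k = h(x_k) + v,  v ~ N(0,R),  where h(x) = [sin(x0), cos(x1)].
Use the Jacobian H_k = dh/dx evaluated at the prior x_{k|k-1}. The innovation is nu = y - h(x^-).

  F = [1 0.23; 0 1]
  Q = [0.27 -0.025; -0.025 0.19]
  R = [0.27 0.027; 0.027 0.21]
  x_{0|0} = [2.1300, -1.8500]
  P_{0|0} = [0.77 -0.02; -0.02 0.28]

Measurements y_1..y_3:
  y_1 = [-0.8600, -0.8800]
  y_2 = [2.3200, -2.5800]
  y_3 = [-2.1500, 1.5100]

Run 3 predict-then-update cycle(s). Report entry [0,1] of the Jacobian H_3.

step 1: x^-=[1.7045, -1.8500]  P^-=[1.0456 0.0194; 0.0194 0.4700]  H_jac=[-0.1333 0.0000; 0.0000 0.9613]  S=[0.2886 0.0245; 0.0245 0.6443]  K=[-0.4870 0.0475; -0.0688 0.7038]  nu=[-1.8511, -0.6044]  x^+=[2.5773, -2.1481]  P^+=[0.9768 -0.0033; -0.0033 0.1518]
step 2: x^-=[2.0833, -2.1481]  P^-=[1.2534 0.0066; 0.0066 0.3418]  H_jac=[-0.4903 0.0000; 0.0000 0.8379]  S=[0.5713 0.0243; 0.0243 0.4500]  K=[-1.0786 0.0705; -0.0328 0.6383]  nu=[1.4485, -2.0342]  x^+=[0.3774, -3.4940]  P^+=[0.5901 -0.0171; -0.0171 0.1589]
step 3: x^-=[-0.4262, -3.4940]  P^-=[0.8606 -0.0055; -0.0055 0.3489]  H_jac=[0.9106 0.0000; 0.0000 -0.3452]  S=[0.9835 0.0287; 0.0287 0.2516]  K=[0.7992 -0.0837; 0.0089 -0.4797]  nu=[-1.7366, 2.4485]  x^+=[-2.0190, -4.6842]  P^+=[0.2345 -0.0116; -0.0116 0.2912]

H_jac[0,1] = 0.0000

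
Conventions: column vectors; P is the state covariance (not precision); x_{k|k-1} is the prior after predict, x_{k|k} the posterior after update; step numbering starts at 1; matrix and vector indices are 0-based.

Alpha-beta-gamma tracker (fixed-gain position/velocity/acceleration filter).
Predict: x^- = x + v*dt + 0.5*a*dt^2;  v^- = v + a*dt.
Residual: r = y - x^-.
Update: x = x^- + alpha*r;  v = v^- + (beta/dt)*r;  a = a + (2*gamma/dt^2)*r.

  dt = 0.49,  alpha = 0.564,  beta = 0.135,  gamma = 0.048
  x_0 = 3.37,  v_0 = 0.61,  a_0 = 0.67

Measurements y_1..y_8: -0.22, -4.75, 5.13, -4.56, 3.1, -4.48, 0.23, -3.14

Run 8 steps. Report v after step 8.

step 1: x_pred=3.7493  r=-3.9693  x^+=1.5106  v^+=-0.1553  a^+=-0.9171
step 2: x_pred=1.3244  r=-6.0744  x^+=-2.1015  v^+=-2.2782  a^+=-3.3458
step 3: x_pred=-3.6195  r=8.7495  x^+=1.3152  v^+=-1.5071  a^+=0.1525
step 4: x_pred=0.5950  r=-5.1550  x^+=-2.3124  v^+=-2.8526  a^+=-1.9086
step 5: x_pred=-3.9393  r=7.0393  x^+=0.0309  v^+=-1.8485  a^+=0.9059
step 6: x_pred=-0.7661  r=-3.7139  x^+=-2.8608  v^+=-2.4278  a^+=-0.5790
step 7: x_pred=-4.1199  r=4.3499  x^+=-1.6665  v^+=-1.5130  a^+=1.1602
step 8: x_pred=-2.2686  r=-0.8714  x^+=-2.7601  v^+=-1.1846  a^+=0.8118

v_post = -1.1846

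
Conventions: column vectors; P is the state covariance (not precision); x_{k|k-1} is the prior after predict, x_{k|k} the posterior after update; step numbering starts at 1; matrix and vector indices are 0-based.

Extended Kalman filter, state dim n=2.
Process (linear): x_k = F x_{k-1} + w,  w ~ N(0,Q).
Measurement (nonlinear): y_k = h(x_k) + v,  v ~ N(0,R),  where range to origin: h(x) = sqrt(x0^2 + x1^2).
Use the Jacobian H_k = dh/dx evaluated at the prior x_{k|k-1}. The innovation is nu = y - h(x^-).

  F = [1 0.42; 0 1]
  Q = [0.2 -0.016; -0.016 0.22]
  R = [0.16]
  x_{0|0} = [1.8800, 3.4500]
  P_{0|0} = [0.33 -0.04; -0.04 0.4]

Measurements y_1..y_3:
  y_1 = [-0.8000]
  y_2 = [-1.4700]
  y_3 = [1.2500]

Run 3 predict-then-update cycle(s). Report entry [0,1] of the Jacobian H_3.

step 1: x^-=[3.3290, 3.4500]  P^-=[0.5670 0.1120; 0.1120 0.6200]  H_jac=[0.6944 0.7196]  S=[0.8664]  K=[0.5474; 0.6048]  nu=[-5.5942]  x^+=[0.2665, 0.0669]  P^+=[0.3073 -0.1748; -0.1748 0.3032]
step 2: x^-=[0.2946, 0.0669]  P^-=[0.4139 -0.0635; -0.0635 0.5232]  H_jac=[0.9752 0.2214]  S=[0.5519]  K=[0.7060; 0.0977]  nu=[-1.7721]  x^+=[-0.9565, -0.1062]  P^+=[0.1389 -0.1015; -0.1015 0.5179]
step 3: x^-=[-1.0011, -0.1062]  P^-=[0.3449 0.1000; 0.1000 0.7379]  H_jac=[-0.9944 -0.1055]  S=[0.5303]  K=[-0.6667; -0.3342]  nu=[0.2433]  x^+=[-1.1633, -0.1875]  P^+=[0.1092 -0.0182; -0.0182 0.6786]

H_jac[0,1] = -0.1055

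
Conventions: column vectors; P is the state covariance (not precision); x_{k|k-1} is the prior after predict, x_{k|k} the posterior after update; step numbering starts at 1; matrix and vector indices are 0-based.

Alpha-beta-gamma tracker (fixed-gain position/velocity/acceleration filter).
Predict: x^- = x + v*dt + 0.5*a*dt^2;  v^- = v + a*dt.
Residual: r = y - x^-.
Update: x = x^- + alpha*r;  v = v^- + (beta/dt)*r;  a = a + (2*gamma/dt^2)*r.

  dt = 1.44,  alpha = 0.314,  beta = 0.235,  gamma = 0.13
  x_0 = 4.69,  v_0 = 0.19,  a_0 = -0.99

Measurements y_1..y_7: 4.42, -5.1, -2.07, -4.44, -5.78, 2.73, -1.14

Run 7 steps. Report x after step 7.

x_post = -1.6950

step 1: x_pred=3.9372  r=0.4828  x^+=4.0888  v^+=-1.1568  a^+=-0.9295
step 2: x_pred=1.4593  r=-6.5593  x^+=-0.6003  v^+=-3.5657  a^+=-1.7519
step 3: x_pred=-7.5512  r=5.4812  x^+=-5.8301  v^+=-5.1939  a^+=-1.0646
step 4: x_pred=-14.4132  r=9.9732  x^+=-11.2816  v^+=-5.0994  a^+=0.1859
step 5: x_pred=-18.4320  r=12.6520  x^+=-14.4593  v^+=-2.7670  a^+=1.7722
step 6: x_pred=-16.6064  r=19.3364  x^+=-10.5347  v^+=2.9406  a^+=4.1968
step 7: x_pred=-1.9491  r=0.8091  x^+=-1.6950  v^+=9.1160  a^+=4.2982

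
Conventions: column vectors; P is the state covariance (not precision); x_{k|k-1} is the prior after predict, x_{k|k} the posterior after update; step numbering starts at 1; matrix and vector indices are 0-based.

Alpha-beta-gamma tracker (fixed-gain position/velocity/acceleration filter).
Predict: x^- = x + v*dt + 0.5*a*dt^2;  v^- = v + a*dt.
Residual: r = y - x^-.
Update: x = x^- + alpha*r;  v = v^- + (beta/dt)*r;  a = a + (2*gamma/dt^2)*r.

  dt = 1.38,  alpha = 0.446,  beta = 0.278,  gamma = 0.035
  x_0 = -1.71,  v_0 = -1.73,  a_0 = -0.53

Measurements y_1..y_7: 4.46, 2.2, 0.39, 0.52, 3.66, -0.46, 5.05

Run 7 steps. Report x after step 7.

x_post = 3.1146

step 1: x_pred=-4.6021  r=9.0621  x^+=-0.5604  v^+=-0.6359  a^+=-0.1969
step 2: x_pred=-1.6254  r=3.8254  x^+=0.0808  v^+=-0.1370  a^+=-0.0563
step 3: x_pred=-0.1619  r=0.5519  x^+=0.0843  v^+=-0.1035  a^+=-0.0360
step 4: x_pred=-0.0928  r=0.6128  x^+=0.1805  v^+=-0.0297  a^+=-0.0135
step 5: x_pred=0.1266  r=3.5334  x^+=1.7025  v^+=0.6635  a^+=0.1164
step 6: x_pred=2.7289  r=-3.1889  x^+=1.3067  v^+=0.1817  a^+=-0.0008
step 7: x_pred=1.5566  r=3.4934  x^+=3.1146  v^+=0.8843  a^+=0.1276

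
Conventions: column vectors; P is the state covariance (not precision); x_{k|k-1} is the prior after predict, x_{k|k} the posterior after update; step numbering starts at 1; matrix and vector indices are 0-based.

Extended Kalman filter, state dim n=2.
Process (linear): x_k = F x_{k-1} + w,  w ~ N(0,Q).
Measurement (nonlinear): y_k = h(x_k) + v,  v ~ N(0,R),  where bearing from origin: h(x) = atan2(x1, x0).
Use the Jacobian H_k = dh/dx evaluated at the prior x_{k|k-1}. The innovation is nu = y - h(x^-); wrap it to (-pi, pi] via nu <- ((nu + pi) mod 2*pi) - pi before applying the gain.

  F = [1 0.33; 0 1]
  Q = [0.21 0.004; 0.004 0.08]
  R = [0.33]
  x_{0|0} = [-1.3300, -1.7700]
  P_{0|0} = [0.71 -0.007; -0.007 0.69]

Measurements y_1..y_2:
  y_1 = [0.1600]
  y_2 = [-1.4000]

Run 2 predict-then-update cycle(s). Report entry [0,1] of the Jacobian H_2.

H_jac[0,1] = -0.1626

step 1: x^-=[-1.9141, -1.7700]  P^-=[0.9905 0.2247; 0.2247 0.7700]  H_jac=[0.2604 -0.2816]  S=[0.4253]  K=[0.4577; -0.3723]  nu=[2.5553]  x^+=[-0.7444, -2.7213]  P^+=[0.9014 0.2972; 0.2972 0.7111]
step 2: x^-=[-1.6425, -2.7213]  P^-=[1.3850 0.5358; 0.5358 0.7911]  H_jac=[0.2693 -0.1626]  S=[0.4045]  K=[0.7070; 0.0389]  nu=[0.7138]  x^+=[-1.1378, -2.6936]  P^+=[1.1828 0.5247; 0.5247 0.7904]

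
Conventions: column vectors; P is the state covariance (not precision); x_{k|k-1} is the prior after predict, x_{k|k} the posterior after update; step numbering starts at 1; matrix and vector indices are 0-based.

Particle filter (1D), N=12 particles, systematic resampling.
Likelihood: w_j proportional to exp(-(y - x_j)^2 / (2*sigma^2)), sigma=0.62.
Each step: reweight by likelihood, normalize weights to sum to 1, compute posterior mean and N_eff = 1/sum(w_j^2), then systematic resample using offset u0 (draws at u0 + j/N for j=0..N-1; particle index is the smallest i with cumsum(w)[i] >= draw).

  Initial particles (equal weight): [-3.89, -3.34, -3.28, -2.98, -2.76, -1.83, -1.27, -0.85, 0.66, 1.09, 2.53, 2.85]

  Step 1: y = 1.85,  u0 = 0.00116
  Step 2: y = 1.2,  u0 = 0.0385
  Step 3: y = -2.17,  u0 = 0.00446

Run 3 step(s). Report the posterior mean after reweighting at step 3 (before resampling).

step 1: w=[0.0000, 0.0000, 0.0000, 0.0000, 0.0000, 0.0000, 0.0000, 0.0001, 0.1093, 0.3252, 0.3778, 0.1877]  mean=1.9173  Neff=3.3826  idx=[8, 8, 9, 9, 9, 9, 10, 10, 10, 10, 11, 11]
step 2: w=[0.1187, 0.1187, 0.1708, 0.1708, 0.1708, 0.1708, 0.0174, 0.0174, 0.0174, 0.0174, 0.0050, 0.0050]  mean=1.1057  Neff=6.8459  idx=[0, 1, 1, 2, 2, 3, 3, 4, 4, 5, 5, 7]
step 3: w=[0.3062, 0.3062, 0.3062, 0.0102, 0.0102, 0.0102, 0.0102, 0.0102, 0.0102, 0.0102, 0.0102, 0.0000]  mean=0.6949  Neff=3.5437  idx=[0, 0, 0, 0, 1, 1, 1, 1, 2, 2, 2, 3]

post_mean = 0.6949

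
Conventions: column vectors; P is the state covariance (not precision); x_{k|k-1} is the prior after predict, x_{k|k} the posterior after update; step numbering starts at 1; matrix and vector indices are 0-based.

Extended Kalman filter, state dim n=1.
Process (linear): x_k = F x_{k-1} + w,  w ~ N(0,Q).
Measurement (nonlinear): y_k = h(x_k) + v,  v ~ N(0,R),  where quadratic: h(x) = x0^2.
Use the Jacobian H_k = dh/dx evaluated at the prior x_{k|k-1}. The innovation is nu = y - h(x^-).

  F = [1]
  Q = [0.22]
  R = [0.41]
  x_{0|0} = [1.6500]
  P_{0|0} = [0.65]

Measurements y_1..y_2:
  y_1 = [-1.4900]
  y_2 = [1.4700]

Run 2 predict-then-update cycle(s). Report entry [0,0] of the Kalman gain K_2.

step 1: x^-=[1.6500]  P^-=[0.8700]  H_jac=[3.3000]  S=[9.8843]  K=[0.2905]  nu=[-4.2125]  x^+=[0.4264]  P^+=[0.0361]
step 2: x^-=[0.4264]  P^-=[0.2561]  H_jac=[0.8529]  S=[0.5963]  K=[0.3663]  nu=[1.2882]  x^+=[0.8983]  P^+=[0.1761]

K[0,0] = 0.3663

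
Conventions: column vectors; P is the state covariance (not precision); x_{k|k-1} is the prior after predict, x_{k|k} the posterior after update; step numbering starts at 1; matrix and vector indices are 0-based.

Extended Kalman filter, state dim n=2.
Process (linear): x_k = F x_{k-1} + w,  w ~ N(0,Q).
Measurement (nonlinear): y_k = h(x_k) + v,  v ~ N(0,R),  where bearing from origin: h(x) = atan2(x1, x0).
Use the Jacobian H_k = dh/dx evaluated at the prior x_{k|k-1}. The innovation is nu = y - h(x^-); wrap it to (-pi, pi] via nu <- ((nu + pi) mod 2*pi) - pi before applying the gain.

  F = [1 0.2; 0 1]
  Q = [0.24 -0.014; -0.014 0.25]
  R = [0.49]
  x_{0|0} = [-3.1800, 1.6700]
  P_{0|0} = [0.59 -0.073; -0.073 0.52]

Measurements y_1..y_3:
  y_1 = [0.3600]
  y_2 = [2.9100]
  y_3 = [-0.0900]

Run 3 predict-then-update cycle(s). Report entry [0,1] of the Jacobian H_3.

step 1: x^-=[-2.8460, 1.6700]  P^-=[0.8216 0.0170; 0.0170 0.7700]  H_jac=[-0.1534 -0.2614]  S=[0.5633]  K=[-0.2316; -0.3619]  nu=[-2.2509]  x^+=[-2.3247, 2.4847]  P^+=[0.7914 -0.0302; -0.0302 0.6962]
step 2: x^-=[-1.8278, 2.4847]  P^-=[1.0472 0.0950; 0.0950 0.9462]  H_jac=[-0.2612 -0.1921]  S=[0.6059]  K=[-0.4815; -0.3410]  nu=[0.7050]  x^+=[-2.1672, 2.2443]  P^+=[0.9067 -0.0044; -0.0044 0.8758]
step 3: x^-=[-1.7184, 2.2443]  P^-=[1.1799 0.1567; 0.1567 1.1258]  H_jac=[-0.2809 -0.2151]  S=[0.6541]  K=[-0.5582; -0.4375]  nu=[-2.3142]  x^+=[-0.4264, 3.2567]  P^+=[0.9761 -0.0030; -0.0030 1.0006]

H_jac[0,1] = -0.2151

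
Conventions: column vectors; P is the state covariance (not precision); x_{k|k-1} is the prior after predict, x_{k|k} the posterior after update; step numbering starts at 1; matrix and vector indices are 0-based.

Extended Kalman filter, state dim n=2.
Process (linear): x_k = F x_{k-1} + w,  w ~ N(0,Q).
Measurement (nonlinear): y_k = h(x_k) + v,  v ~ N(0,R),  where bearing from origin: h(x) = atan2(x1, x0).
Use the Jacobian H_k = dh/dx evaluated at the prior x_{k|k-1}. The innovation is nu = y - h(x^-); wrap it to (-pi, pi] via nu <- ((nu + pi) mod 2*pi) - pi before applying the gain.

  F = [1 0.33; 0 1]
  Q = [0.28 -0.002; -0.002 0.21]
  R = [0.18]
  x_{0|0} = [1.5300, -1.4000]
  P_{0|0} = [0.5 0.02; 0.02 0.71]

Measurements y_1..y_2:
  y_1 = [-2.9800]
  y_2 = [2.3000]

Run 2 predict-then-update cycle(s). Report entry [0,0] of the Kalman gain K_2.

K[0,0] = 0.7075

step 1: x^-=[1.0680, -1.4000]  P^-=[0.8705 0.2523; 0.2523 0.9200]  H_jac=[0.4515 0.3444]  S=[0.5451]  K=[0.8805; 0.7903]  nu=[-2.0609]  x^+=[-0.7466, -3.0288]  P^+=[0.4479 -0.1270; -0.1270 0.5795]
step 2: x^-=[-1.7461, -3.0288]  P^-=[0.7072 0.0622; 0.0622 0.7895]  H_jac=[0.2478 -0.1429]  S=[0.2351]  K=[0.7075; -0.4141]  nu=[-1.8894]  x^+=[-3.0829, -2.2463]  P^+=[0.5895 0.1311; 0.1311 0.7492]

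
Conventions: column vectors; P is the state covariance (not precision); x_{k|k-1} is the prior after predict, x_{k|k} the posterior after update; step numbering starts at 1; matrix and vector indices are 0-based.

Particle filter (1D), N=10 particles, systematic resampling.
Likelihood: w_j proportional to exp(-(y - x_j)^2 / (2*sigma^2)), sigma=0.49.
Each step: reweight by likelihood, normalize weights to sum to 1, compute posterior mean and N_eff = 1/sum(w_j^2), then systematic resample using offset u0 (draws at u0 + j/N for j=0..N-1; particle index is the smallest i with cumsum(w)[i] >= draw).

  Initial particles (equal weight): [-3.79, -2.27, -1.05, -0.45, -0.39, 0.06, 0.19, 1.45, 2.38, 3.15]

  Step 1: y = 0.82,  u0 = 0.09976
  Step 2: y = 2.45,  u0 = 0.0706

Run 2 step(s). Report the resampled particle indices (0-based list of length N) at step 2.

resampled_idx = [6, 7, 8, 9, 9, 9, 9, 9, 9, 9]

step 1: w=[0.0000, 0.0000, 0.0005, 0.0275, 0.0375, 0.2375, 0.3460, 0.3460, 0.0050, 0.0000]  mean=0.5660  Neff=3.3555  idx=[5, 5, 5, 6, 6, 6, 7, 7, 7, 8]
step 2: w=[0.0000, 0.0000, 0.0000, 0.0000, 0.0000, 0.0000, 0.0914, 0.0914, 0.0914, 0.7258]  mean=2.1249  Neff=1.8121  idx=[6, 7, 8, 9, 9, 9, 9, 9, 9, 9]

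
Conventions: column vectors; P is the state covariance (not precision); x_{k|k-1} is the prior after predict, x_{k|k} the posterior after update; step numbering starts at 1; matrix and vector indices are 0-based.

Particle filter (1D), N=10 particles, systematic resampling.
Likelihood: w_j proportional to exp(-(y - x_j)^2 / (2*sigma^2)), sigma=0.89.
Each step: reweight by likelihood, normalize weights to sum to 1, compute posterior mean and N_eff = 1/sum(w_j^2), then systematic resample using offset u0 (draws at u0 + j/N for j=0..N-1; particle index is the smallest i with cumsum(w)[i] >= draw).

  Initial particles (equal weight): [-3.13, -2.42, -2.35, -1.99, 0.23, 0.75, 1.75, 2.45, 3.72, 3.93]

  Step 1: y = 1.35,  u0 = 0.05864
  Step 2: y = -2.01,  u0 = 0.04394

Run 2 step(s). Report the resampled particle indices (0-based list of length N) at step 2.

step 1: w=[0.0000, 0.0000, 0.0001, 0.0003, 0.1700, 0.2990, 0.3392, 0.1748, 0.0108, 0.0056]  mean=1.3468  Neff=3.7862  idx=[4, 4, 5, 5, 5, 6, 6, 6, 7, 7]
step 2: w=[0.3860, 0.3860, 0.0748, 0.0748, 0.0748, 0.0012, 0.0012, 0.0012, 0.0000, 0.0000]  mean=0.3524  Neff=3.1774  idx=[0, 0, 0, 0, 1, 1, 1, 1, 2, 4]

resampled_idx = [0, 0, 0, 0, 1, 1, 1, 1, 2, 4]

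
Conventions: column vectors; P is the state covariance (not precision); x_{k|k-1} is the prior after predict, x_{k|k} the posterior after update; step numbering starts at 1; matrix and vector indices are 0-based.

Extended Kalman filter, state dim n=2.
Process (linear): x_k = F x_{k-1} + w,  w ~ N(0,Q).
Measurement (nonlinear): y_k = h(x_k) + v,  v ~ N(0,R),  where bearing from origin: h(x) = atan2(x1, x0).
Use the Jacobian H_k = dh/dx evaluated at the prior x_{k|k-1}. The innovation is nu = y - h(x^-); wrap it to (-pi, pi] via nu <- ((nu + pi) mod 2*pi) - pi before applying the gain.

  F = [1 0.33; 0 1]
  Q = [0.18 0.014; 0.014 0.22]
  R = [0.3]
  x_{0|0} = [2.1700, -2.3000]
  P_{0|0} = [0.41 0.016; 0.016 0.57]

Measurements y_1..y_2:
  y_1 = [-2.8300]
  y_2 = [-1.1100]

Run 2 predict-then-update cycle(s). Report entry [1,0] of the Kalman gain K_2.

K[1,0] = 0.0962

step 1: x^-=[1.4110, -2.3000]  P^-=[0.6626 0.2181; 0.2181 0.7900]  H_jac=[0.3159 0.1938]  S=[0.4225]  K=[0.5955; 0.5254]  nu=[-1.8095]  x^+=[0.3335, -3.2508]  P^+=[0.5128 0.0859; 0.0859 0.6734]
step 2: x^-=[-0.7393, -3.2508]  P^-=[0.8228 0.3221; 0.3221 0.8934]  H_jac=[0.2925 -0.0665]  S=[0.3618]  K=[0.6060; 0.0962]  nu=[0.6844]  x^+=[-0.3245, -3.1849]  P^+=[0.6900 0.3010; 0.3010 0.8900]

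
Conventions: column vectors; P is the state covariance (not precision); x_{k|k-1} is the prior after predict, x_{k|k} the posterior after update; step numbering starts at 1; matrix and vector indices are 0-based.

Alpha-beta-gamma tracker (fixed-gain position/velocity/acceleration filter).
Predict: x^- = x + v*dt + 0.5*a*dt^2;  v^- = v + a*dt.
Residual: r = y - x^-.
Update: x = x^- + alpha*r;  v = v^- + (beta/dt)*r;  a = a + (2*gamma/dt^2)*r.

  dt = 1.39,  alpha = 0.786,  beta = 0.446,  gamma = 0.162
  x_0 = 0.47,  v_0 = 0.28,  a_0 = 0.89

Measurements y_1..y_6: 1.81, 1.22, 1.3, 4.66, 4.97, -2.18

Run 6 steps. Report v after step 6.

step 1: x_pred=1.7190  r=0.0910  x^+=1.7905  v^+=1.5463  a^+=0.9053
step 2: x_pred=4.8144  r=-3.5944  x^+=1.9892  v^+=1.6513  a^+=0.3025
step 3: x_pred=4.5767  r=-3.2767  x^+=2.0012  v^+=1.0204  a^+=-0.2470
step 4: x_pred=3.1810  r=1.4790  x^+=4.3435  v^+=1.1517  a^+=0.0010
step 5: x_pred=5.9453  r=-0.9753  x^+=5.1787  v^+=0.8402  a^+=-0.1625
step 6: x_pred=6.1895  r=-8.3695  x^+=-0.3889  v^+=-2.0712  a^+=-1.5660

v_post = -2.0712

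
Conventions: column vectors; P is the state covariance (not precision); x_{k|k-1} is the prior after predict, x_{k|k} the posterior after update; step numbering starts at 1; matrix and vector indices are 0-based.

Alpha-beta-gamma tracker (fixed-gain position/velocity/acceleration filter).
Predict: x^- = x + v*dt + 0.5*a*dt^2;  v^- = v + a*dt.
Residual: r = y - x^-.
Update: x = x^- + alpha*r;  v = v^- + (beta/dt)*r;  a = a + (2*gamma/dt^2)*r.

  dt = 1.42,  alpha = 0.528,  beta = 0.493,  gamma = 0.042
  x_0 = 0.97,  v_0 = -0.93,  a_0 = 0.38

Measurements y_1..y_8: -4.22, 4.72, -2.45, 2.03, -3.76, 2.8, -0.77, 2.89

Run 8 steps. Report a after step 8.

step 1: x_pred=0.0325  r=-4.2525  x^+=-2.2128  v^+=-1.8668  a^+=0.2028
step 2: x_pred=-4.6592  r=9.3792  x^+=0.2930  v^+=1.6775  a^+=0.5936
step 3: x_pred=3.2736  r=-5.7236  x^+=0.2515  v^+=0.5333  a^+=0.3551
step 4: x_pred=1.3668  r=0.6632  x^+=1.7170  v^+=1.2678  a^+=0.3828
step 5: x_pred=3.9032  r=-7.6632  x^+=-0.1430  v^+=-0.8492  a^+=0.0635
step 6: x_pred=-1.2848  r=4.0848  x^+=0.8720  v^+=0.6592  a^+=0.2337
step 7: x_pred=2.0436  r=-2.8136  x^+=0.5580  v^+=0.0142  a^+=0.1165
step 8: x_pred=0.6956  r=2.1944  x^+=1.8542  v^+=0.9414  a^+=0.2079

a_post = 0.2079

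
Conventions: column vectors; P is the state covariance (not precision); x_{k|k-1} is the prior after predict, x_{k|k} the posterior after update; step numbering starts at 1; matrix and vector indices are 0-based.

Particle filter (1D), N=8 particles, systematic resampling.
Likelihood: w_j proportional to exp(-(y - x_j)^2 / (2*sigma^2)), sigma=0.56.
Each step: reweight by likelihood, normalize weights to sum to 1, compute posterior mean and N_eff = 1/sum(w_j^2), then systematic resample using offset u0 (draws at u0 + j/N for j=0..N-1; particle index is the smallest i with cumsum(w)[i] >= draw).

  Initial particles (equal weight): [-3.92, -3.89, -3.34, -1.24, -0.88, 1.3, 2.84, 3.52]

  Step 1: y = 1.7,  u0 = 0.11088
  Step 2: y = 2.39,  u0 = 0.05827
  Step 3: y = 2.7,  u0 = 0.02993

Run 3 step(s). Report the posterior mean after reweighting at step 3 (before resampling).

step 1: w=[0.0000, 0.0000, 0.0000, 0.0000, 0.0000, 0.8553, 0.1390, 0.0056]  mean=1.5265  Neff=1.3316  idx=[5, 5, 5, 5, 5, 5, 6, 6]
step 2: w=[0.0640, 0.0640, 0.0640, 0.0640, 0.0640, 0.0640, 0.3080, 0.3080]  mean=2.2487  Neff=4.6657  idx=[0, 2, 4, 6, 6, 6, 7, 7]
step 3: w=[0.0088, 0.0088, 0.0088, 0.1947, 0.1947, 0.1947, 0.1947, 0.1947]  mean=2.7992  Neff=5.2692  idx=[3, 3, 4, 4, 5, 6, 6, 7]

post_mean = 2.7992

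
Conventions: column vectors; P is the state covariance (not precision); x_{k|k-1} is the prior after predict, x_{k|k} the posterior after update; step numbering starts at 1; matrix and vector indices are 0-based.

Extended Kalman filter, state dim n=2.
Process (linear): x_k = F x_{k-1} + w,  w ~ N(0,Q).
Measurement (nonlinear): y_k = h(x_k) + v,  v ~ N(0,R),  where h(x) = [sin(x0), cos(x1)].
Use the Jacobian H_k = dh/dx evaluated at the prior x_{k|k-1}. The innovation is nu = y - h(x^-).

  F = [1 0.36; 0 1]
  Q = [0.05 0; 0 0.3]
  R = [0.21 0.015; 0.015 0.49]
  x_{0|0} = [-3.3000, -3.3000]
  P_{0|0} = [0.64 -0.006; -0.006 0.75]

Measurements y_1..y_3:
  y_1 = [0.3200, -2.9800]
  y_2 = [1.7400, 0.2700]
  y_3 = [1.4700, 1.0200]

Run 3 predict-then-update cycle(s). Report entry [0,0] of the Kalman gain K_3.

step 1: x^-=[-4.4880, -3.3000]  P^-=[0.7829 0.2640; 0.2640 1.0500]  H_jac=[-0.2225 0.0000; 0.0000 -0.1577]  S=[0.2488 0.0243; 0.0243 0.5161]  K=[-0.6956 -0.0480; -0.2058 -0.3112]  nu=[-0.6549, -1.9925]  x^+=[-3.9368, -2.5451]  P^+=[0.6597 0.2152; 0.2152 0.9864]
step 2: x^-=[-4.8531, -2.5451]  P^-=[0.9925 0.5703; 0.5703 1.2864]  H_jac=[0.1402 0.0000; 0.0000 0.5618]  S=[0.2295 0.0599; 0.0599 0.8959]  K=[0.5221 0.3227; 0.1403 0.7972]  nu=[0.7499, 1.0973]  x^+=[-4.1075, -1.5652]  P^+=[0.8165 0.2954; 0.2954 0.6991]
step 3: x^-=[-4.6710, -1.5652]  P^-=[1.1697 0.5470; 0.5470 0.9991]  H_jac=[-0.0414 0.0000; 0.0000 1.0000]  S=[0.2120 -0.0076; -0.0076 1.4891]  K=[-0.2152 0.3663; -0.0826 0.6705]  nu=[0.4709, 1.0144]  x^+=[-4.4008, -0.9239]  P^+=[0.9590 0.1762; 0.1762 0.3273]

K[0,0] = -0.2152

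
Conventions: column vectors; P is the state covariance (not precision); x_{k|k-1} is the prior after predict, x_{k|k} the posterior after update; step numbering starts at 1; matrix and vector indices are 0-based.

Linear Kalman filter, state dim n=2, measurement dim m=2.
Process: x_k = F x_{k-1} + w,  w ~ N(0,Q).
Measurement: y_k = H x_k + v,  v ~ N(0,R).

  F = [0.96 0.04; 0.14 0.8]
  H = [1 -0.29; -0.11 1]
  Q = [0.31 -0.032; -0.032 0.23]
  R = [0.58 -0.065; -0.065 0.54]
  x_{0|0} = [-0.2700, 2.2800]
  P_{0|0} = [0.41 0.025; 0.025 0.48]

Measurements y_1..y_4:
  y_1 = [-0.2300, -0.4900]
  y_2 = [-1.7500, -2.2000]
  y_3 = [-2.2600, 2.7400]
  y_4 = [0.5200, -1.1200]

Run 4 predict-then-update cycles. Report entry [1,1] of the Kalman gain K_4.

step 1: x^-=[-0.1680, 1.7862]  P^-=[0.6905 0.0578; 0.0578 0.5508]  S=[1.2833 -0.2411; -0.2411 1.0865]  K=[0.5446 0.1041; 0.0153 0.5045]  nu=[0.4560, -2.2947]  x^+=[-0.1586, 0.6354]  P^+=[0.3255 0.0566; 0.0566 0.2777]
step 2: x^-=[-0.1268, 0.4861]  P^-=[0.6148 0.0644; 0.0644 0.4268]  S=[1.1933 -0.1899; -0.1899 0.9600]  K=[0.5152 0.0986; 0.0205 0.4412]  nu=[-1.4822, -2.7001]  x^+=[-1.1567, -0.7356]  P^+=[0.3080 0.0536; 0.0536 0.2428]
step 3: x^-=[-1.1399, -0.7504]  P^-=[0.5983 0.0586; 0.0586 0.4035]  S=[1.1783 -0.1873; -0.1873 0.9378]  K=[0.5083 0.0939; 0.0184 0.4270]  nu=[-1.3378, 3.3650]  x^+=[-1.5039, 0.6619]  P^+=[0.3035 0.0510; 0.0510 0.2350]
step 4: x^-=[-1.4173, 0.3190]  P^-=[0.5940 0.0558; 0.0558 0.3978]  S=[1.1751 -0.1881; -0.1881 0.9327]  K=[0.5064 0.0919; 0.0171 0.4234]  nu=[2.0298, -1.5949]  x^+=[-0.5359, -0.3215]  P^+=[0.3023 0.0500; 0.0500 0.2330]

K[1,1] = 0.4234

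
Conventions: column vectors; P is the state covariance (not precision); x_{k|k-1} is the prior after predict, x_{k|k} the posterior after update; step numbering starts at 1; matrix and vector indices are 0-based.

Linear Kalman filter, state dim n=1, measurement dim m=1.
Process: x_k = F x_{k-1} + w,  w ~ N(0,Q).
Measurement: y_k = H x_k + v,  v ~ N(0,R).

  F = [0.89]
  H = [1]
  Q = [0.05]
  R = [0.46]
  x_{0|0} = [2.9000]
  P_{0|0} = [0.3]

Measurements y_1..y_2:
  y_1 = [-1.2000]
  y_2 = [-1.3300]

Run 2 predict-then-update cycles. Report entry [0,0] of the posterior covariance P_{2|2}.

P_post[0,0] = 0.1346

step 1: x^-=[2.5810]  P^-=[0.2876]  S=[0.7476]  K=[0.3847]  nu=[-3.7810]  x^+=[1.1264]  P^+=[0.1770]
step 2: x^-=[1.0025]  P^-=[0.1902]  S=[0.6502]  K=[0.2925]  nu=[-2.3325]  x^+=[0.3202]  P^+=[0.1346]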